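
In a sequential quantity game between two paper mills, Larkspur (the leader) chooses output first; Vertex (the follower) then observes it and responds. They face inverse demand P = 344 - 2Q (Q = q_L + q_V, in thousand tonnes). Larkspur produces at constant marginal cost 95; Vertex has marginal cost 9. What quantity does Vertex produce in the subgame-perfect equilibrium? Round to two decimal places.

Solve by backward induction. Given q_L, the follower Vertex maximises π_V = (344 - 2q_L - 2q_V)q_V - 9q_V.
Setting the follower's marginal profit to zero, 335 - 2q_L - 4q_V = 0, i.e. q_V = (335 - 2q_L)/4.
Larkspur substitutes q_V(q_L) into its own profit: π_L = q_L(344 - 2q_L - (335 - 2q_L)/2) - 95q_L = (353/2 - q_L)q_L - 95q_L.
The leader's first-order condition 163/2 - 2q_L = 0 yields q_L = 163/4.
Then q_V = (335 - 2·(163/4))/4 = 507/8.

63.38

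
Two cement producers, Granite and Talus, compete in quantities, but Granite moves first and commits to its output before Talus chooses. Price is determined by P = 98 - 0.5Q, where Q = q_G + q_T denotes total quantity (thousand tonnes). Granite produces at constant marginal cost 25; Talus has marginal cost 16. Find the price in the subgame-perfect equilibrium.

The follower Talus best-responds to any q_G: π_T = (98 - 0.5Q)q_T - 16q_T.
Follower FOC: 82 - (1/2)q_G - q_T = 0, so q_T(q_G) = (82 - (1/2)q_G).
Granite substitutes q_T(q_G) into its own profit: π_G = q_G(98 - (1/2)q_G - (82 - (1/2)q_G)/2) - 25q_G = (57 - (1/4)q_G)q_G - 25q_G.
The leader's first-order condition 32 - (1/2)q_G = 0 yields q_G = 64.
Then q_T = (82 - (1/2)·64) = 50.
Total output Q = 114, so price P = 98 - (1/2)·114 = 41.

41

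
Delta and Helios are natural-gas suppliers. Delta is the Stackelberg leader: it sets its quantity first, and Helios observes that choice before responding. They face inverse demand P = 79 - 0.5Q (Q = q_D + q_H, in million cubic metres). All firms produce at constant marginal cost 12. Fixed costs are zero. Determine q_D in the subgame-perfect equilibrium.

67

The follower Helios best-responds to any q_D: π_H = (79 - 0.5Q)q_H - 12q_H.
Follower FOC: 67 - (1/2)q_D - q_H = 0, so q_H(q_D) = (67 - (1/2)q_D).
The leader anticipates this reaction. Substituting into P = 79 - 0.5Q gives P = 91/2 - (1/4)q_D, so π_D = (91/2 - (1/4)q_D)q_D - 12q_D.
Leader FOC: 67/2 - (1/2)q_D = 0, so q_D = 67.
Then q_H = (67 - (1/2)·67) = 67/2.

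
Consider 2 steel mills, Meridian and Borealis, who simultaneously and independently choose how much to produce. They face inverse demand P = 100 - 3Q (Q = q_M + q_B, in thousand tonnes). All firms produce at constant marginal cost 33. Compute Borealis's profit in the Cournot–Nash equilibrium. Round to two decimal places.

166.26

A representative firm's profit is π_i = q_i(100 - 3Q) - 33q_i.
Setting ∂π_i/∂q_i = 0 with rivals' quantities fixed: 67 - 6q_i - 3q_j = 0.
With identical firms every q_j equals q_i, so q_j = q_i and 67 = 9q_i, giving q_i = 67/9.
Price P = 100 - 3·(134/9) = 166/3.
Borealis's profit: (166/3 - 33)·(67/9) = 166.2593.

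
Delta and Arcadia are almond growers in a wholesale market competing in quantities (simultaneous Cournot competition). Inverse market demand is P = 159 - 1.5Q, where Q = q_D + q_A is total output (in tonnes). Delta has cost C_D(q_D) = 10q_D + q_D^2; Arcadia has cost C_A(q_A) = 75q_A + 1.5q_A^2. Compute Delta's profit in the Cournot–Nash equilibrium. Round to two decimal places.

1914.86

Delta's profit: π_D = (159 - 1.5Q)q_D - (10q_D + q_D²). Setting ∂π_D/∂q_D = 0: 149 - 5q_D - (3/2)(q_A) = 0.
Arcadia's first-order condition: 84 - 6q_A - (3/2)(q_D) = 0.
Best responses: q_D = (149 - (3/2)q_A)/5, q_A = (84 - (3/2)q_D)/6.
Substituting one into the other gives q_D = 1024/37 and q_A = 262/37.
Price P = 159 - (3/2)·(1286/37) = 106.8649.
Delta's profit: 106.8649·(1024/37) - 10·(1024/37) - (1024/37)² = 1914.8576.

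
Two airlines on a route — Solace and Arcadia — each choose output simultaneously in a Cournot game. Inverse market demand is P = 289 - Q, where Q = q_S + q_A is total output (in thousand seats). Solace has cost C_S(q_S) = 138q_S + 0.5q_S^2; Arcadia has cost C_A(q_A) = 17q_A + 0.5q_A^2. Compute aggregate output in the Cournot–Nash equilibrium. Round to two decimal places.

Solace's profit: π_S = (289 - Q)q_S - (138q_S + (1/2)q_S²). Setting ∂π_S/∂q_S = 0: 151 - 3q_S - (q_A) = 0.
Arcadia's profit: π_A = (289 - Q)q_A - (17q_A + (1/2)q_A²). Setting ∂π_A/∂q_A = 0: 272 - 3q_A - (q_S) = 0.
Rearranging gives the reaction functions q_S = (151 - q_A)/3 and q_A = (272 - q_S)/3.
Solving the pair: q_S = 181/8, q_A = 665/8.
Total output Q = 181/8 + 665/8 = 423/4.

105.75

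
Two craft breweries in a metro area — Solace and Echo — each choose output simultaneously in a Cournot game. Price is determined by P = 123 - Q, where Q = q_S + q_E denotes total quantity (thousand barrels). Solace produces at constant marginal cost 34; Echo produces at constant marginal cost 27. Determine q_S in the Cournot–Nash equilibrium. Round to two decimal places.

27.33

Solace's profit: π_S = (123 - Q)q_S - (34q_S). Setting ∂π_S/∂q_S = 0: 89 - 2q_S - (q_E) = 0.
Echo's profit: π_E = (123 - Q)q_E - (27q_E). Setting ∂π_E/∂q_E = 0: 96 - 2q_E - (q_S) = 0.
Rearranging gives the reaction functions q_S = (89 - q_E)/2 and q_E = (96 - q_S)/2.
Solving the pair: q_S = 82/3, q_E = 103/3.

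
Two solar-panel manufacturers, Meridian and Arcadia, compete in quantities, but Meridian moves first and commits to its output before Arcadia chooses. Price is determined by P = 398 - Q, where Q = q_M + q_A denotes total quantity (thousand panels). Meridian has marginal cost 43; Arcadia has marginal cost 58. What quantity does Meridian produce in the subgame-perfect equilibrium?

185

The follower Arcadia best-responds to any q_M: π_A = (398 - Q)q_A - 58q_A.
∂π_A/∂q_A = 340 - q_M - 2q_A = 0 gives the reaction function q_A = (340 - q_M)/2.
The leader anticipates this reaction. Substituting into P = 398 - Q gives P = 228 - (1/2)q_M, so π_M = (228 - (1/2)q_M)q_M - 43q_M.
The leader's first-order condition 185 - q_M = 0 yields q_M = 185.
Then q_A = (340 - 185)/2 = 155/2.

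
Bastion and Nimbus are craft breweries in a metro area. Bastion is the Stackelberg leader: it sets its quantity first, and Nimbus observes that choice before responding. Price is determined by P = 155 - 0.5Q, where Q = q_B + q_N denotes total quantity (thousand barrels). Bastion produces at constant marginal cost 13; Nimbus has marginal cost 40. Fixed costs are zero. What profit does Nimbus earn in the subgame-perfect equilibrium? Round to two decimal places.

465.13

The follower Nimbus best-responds to any q_B: π_N = (155 - 0.5Q)q_N - 40q_N.
Setting the follower's marginal profit to zero, 115 - (1/2)q_B - q_N = 0, i.e. q_N = (115 - (1/2)q_B).
Bastion substitutes q_N(q_B) into its own profit: π_B = q_B(155 - (1/2)q_B - (115 - (1/2)q_B)/2) - 13q_B = (195/2 - (1/4)q_B)q_B - 13q_B.
The leader's first-order condition 169/2 - (1/2)q_B = 0 yields q_B = 169.
Then q_N = (115 - (1/2)·169) = 61/2.
Price P = 155 - (1/2)·(399/2) = 221/4.
Nimbus's profit: (221/4 - 40)·(61/2) = 465.1250.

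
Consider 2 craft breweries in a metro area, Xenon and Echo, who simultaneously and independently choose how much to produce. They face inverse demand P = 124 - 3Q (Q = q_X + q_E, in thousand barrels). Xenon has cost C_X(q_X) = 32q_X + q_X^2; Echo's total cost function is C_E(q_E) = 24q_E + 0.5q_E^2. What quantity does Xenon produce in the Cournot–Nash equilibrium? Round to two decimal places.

7.32

Xenon's profit: π_X = (124 - 3Q)q_X - (32q_X + q_X²). Setting ∂π_X/∂q_X = 0: 92 - 8q_X - 3(q_E) = 0.
Echo's first-order condition: 100 - 7q_E - 3(q_X) = 0.
Best responses: q_X = (92 - 3q_E)/8, q_E = (100 - 3q_X)/7.
Substituting one into the other gives q_X = 344/47 and q_E = 524/47.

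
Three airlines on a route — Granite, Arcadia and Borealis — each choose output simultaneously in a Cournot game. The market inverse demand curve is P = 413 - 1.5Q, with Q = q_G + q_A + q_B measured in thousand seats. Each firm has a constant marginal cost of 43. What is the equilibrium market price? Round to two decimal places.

Each firm earns π_i = (413 - 1.5Q)q_i - 43q_i.
First-order condition (treating rivals' output as given): 370 - 3q_i - (3/2)·Σ_{j≠i} q_j = 0.
With identical firms every q_j equals q_i, so Σ_{j≠i} q_j = 2q_i and 370 = 6q_i, giving q_i = 185/3.
Total output Q = 185, so price P = 413 - (3/2)·185 = 271/2.

135.50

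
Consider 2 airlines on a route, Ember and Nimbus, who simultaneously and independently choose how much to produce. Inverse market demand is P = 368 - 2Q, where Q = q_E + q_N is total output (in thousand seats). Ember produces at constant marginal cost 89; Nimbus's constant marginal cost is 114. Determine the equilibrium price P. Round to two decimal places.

190.33

Ember's profit: π_E = (368 - 2Q)q_E - (89q_E). Setting ∂π_E/∂q_E = 0: 279 - 4q_E - 2(q_N) = 0.
Nimbus's first-order condition: 254 - 4q_N - 2(q_E) = 0.
So q_E = (279 - 2q_N)/4 and q_N = (254 - 2q_E)/4.
Substituting one into the other gives q_E = 152/3 and q_N = 229/6.
Total output Q = 533/6, so price P = 368 - 2·(533/6) = 571/3.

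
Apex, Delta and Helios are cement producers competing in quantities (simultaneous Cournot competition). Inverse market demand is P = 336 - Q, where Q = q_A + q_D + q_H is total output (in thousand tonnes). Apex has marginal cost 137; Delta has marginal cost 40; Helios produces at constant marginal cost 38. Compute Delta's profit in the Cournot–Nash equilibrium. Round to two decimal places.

9555.06

Apex's profit: π_A = (336 - Q)q_A - (137q_A). Setting ∂π_A/∂q_A = 0: 199 - 2q_A - (q_D + q_H) = 0.
Delta's profit: π_D = (336 - Q)q_D - (40q_D). Setting ∂π_D/∂q_D = 0: 296 - 2q_D - (q_A + q_H) = 0.
Helios's first-order condition: 298 - 2q_H - (q_A + q_D) = 0.
Summing all 3 equations gives 793 − 4Q = 0, hence Q = 793/4.
Back-substituting: q_A = (199 − 793/4) = 3/4, q_D = (296 − 793/4) = 391/4, q_H = (298 − 793/4) = 399/4.
Price P = 336 - 793/4 = 551/4.
Delta's profit: (551/4 - 40)·(391/4) = 9555.0625.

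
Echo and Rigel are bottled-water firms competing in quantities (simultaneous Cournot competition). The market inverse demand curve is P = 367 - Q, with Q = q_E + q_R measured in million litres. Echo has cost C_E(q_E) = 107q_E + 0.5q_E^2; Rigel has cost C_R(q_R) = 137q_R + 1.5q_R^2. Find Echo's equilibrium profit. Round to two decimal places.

8761.99

Echo's profit: π_E = (367 - Q)q_E - (107q_E + (1/2)q_E²). Setting ∂π_E/∂q_E = 0: 260 - 3q_E - (q_R) = 0.
Rigel's first-order condition: 230 - 5q_R - (q_E) = 0.
Rearranging gives the reaction functions q_E = (260 - q_R)/3 and q_R = (230 - q_E)/5.
Substituting one into the other gives q_E = 535/7 and q_R = 215/7.
Price P = 367 - 750/7 = 1819/7.
Echo's profit: (1819/7)·(535/7) - 107·(535/7) - (1/2)(535/7)² = 8761.9898.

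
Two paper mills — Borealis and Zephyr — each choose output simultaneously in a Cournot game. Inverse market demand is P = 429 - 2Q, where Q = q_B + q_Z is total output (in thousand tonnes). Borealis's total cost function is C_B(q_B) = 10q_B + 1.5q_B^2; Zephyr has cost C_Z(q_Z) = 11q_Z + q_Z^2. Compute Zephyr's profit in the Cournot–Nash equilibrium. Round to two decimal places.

Borealis's profit: π_B = (429 - 2Q)q_B - (10q_B + (3/2)q_B²). Setting ∂π_B/∂q_B = 0: 419 - 7q_B - 2(q_Z) = 0.
Zephyr's first-order condition: 418 - 6q_Z - 2(q_B) = 0.
Rearranging gives the reaction functions q_B = (419 - 2q_Z)/7 and q_Z = (418 - 2q_B)/6.
Solving the pair: q_B = 839/19, q_Z = 1044/19.
Price P = 429 - 2·(1883/19) = 230.7895.
Zephyr's profit: 230.7895·(1044/19) - 11·(1044/19) - (1044/19)² = 9057.6399.

9057.64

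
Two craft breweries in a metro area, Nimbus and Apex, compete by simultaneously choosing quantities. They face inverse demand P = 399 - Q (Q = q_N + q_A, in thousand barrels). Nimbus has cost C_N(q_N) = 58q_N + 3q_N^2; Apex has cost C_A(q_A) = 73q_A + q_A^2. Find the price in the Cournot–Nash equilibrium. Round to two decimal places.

Nimbus's profit: π_N = (399 - Q)q_N - (58q_N + 3q_N²). Setting ∂π_N/∂q_N = 0: 341 - 8q_N - (q_A) = 0.
Apex's first-order condition: 326 - 4q_A - (q_N) = 0.
Best responses: q_N = (341 - q_A)/8, q_A = (326 - q_N)/4.
Substituting one into the other gives q_N = 1038/31 and q_A = 73.1290.
Total output Q = 106.6129, so price P = 399 - 106.6129 = 292.3871.

292.39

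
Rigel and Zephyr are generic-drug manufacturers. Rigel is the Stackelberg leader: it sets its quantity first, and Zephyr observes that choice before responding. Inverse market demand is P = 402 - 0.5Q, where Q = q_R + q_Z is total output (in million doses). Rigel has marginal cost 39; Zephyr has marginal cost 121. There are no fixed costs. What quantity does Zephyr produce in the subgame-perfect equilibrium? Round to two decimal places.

58.50

The follower Zephyr best-responds to any q_R: π_Z = (402 - 0.5Q)q_Z - 121q_Z.
Setting the follower's marginal profit to zero, 281 - (1/2)q_R - q_Z = 0, i.e. q_Z = (281 - (1/2)q_R).
The leader anticipates this reaction. Substituting into P = 402 - 0.5Q gives P = 523/2 - (1/4)q_R, so π_R = (523/2 - (1/4)q_R)q_R - 39q_R.
The leader's first-order condition 445/2 - (1/2)q_R = 0 yields q_R = 445.
Then q_Z = (281 - (1/2)·445) = 117/2.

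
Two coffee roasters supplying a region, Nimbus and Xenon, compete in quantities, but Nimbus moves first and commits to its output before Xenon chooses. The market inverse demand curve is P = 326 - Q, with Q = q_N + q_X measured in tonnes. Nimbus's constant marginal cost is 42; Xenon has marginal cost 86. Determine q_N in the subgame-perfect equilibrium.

Solve by backward induction. Given q_N, the follower Xenon maximises π_X = (326 - q_N - q_X)q_X - 86q_X.
Setting the follower's marginal profit to zero, 240 - q_N - 2q_X = 0, i.e. q_X = (240 - q_N)/2.
Nimbus substitutes q_X(q_N) into its own profit: π_N = q_N(326 - q_N - (240 - q_N)/2) - 42q_N = (206 - (1/2)q_N)q_N - 42q_N.
The leader's first-order condition 164 - q_N = 0 yields q_N = 164.
Then q_X = (240 - 164)/2 = 38.

164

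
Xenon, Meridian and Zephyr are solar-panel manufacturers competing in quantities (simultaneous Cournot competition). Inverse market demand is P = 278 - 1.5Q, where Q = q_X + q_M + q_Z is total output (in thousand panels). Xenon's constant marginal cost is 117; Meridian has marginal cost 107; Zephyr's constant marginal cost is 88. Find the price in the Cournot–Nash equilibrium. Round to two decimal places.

Xenon's profit: π_X = (278 - 1.5Q)q_X - (117q_X). Setting ∂π_X/∂q_X = 0: 161 - 3q_X - (3/2)(q_M + q_Z) = 0.
Meridian's profit: π_M = (278 - 1.5Q)q_M - (107q_M). Setting ∂π_M/∂q_M = 0: 171 - 3q_M - (3/2)(q_X + q_Z) = 0.
Zephyr's first-order condition: 190 - 3q_Z - (3/2)(q_X + q_M) = 0.
Adding the 3 first-order conditions: 522 − 6Q = 0, so Q = 87.
Back-substituting: q_X = (161 − 261/2)/(3/2) = 61/3, q_M = (171 − 261/2)/(3/2) = 27, q_Z = (190 − 261/2)/(3/2) = 119/3.
Total output Q = 87, so price P = 278 - (3/2)·87 = 295/2.

147.50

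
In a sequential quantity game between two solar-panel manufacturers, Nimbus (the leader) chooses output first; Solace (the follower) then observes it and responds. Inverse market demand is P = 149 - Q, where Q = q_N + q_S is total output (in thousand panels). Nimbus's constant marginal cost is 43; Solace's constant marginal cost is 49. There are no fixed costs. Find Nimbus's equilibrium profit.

Solve by backward induction. Given q_N, the follower Solace maximises π_S = (149 - q_N - q_S)q_S - 49q_S.
Follower FOC: 100 - q_N - 2q_S = 0, so q_S(q_N) = (100 - q_N)/2.
Nimbus substitutes q_S(q_N) into its own profit: π_N = q_N(149 - q_N - (100 - q_N)/2) - 43q_N = (99 - (1/2)q_N)q_N - 43q_N.
Maximising: ∂π_N/∂q_N = 56 - q_N = 0, giving q_N = 56.
Then q_S = (100 - 56)/2 = 22.
Price P = 149 - 78 = 71.
Nimbus's profit: (71 - 43)·56 = 1568.

1568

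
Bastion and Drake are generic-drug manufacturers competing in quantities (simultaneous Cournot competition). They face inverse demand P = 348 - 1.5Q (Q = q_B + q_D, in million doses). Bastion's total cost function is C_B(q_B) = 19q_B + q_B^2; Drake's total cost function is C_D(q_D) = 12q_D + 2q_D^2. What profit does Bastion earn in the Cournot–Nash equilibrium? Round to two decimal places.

Bastion's profit: π_B = (348 - 1.5Q)q_B - (19q_B + q_B²). Setting ∂π_B/∂q_B = 0: 329 - 5q_B - (3/2)(q_D) = 0.
Drake's first-order condition: 336 - 7q_D - (3/2)(q_B) = 0.
So q_B = (329 - (3/2)q_D)/5 and q_D = (336 - (3/2)q_B)/7.
Substituting one into the other gives q_B = 54.9313 and q_D = 36.2290.
Price P = 348 - (3/2)·91.1603 = 211.2595.
Bastion's profit: 211.2595·54.9313 - 19·54.9313 - 54.9313² = 7543.6187.

7543.62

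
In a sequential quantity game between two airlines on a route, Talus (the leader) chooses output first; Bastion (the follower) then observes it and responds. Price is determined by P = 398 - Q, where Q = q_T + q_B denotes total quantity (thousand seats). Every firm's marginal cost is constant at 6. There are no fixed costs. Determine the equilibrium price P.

The follower Bastion best-responds to any q_T: π_B = (398 - Q)q_B - 6q_B.
∂π_B/∂q_B = 392 - q_T - 2q_B = 0 gives the reaction function q_B = (392 - q_T)/2.
Talus substitutes q_B(q_T) into its own profit: π_T = q_T(398 - q_T - (392 - q_T)/2) - 6q_T = (202 - (1/2)q_T)q_T - 6q_T.
Maximising: ∂π_T/∂q_T = 196 - q_T = 0, giving q_T = 196.
Then q_B = (392 - 196)/2 = 98.
Total output Q = 294, so price P = 398 - 294 = 104.

104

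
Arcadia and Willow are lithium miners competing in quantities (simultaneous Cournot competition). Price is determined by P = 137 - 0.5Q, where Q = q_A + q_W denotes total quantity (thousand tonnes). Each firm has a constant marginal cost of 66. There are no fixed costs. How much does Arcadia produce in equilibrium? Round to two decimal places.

A representative firm's profit is π_i = q_i(137 - 0.5Q) - 66q_i.
First-order condition (treating rivals' output as given): 71 - q_i - (1/2)q_j = 0.
By symmetry each firm produces the same amount; substituting q_j = q_i yields q_i = 71/(3/2) = 142/3.

47.33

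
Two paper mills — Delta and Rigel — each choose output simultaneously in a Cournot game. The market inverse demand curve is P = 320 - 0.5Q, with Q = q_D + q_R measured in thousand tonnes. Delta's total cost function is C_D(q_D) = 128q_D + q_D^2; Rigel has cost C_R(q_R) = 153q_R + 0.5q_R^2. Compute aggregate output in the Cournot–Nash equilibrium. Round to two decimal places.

Delta's profit: π_D = (320 - 0.5Q)q_D - (128q_D + q_D²). Setting ∂π_D/∂q_D = 0: 192 - 3q_D - (1/2)(q_R) = 0.
Rigel's first-order condition: 167 - 2q_R - (1/2)(q_D) = 0.
Best responses: q_D = (192 - (1/2)q_R)/3, q_R = (167 - (1/2)q_D)/2.
Solving the pair: q_D = 1202/23, q_R = 1620/23.
Total output Q = 1202/23 + 1620/23 = 122.6957.

122.70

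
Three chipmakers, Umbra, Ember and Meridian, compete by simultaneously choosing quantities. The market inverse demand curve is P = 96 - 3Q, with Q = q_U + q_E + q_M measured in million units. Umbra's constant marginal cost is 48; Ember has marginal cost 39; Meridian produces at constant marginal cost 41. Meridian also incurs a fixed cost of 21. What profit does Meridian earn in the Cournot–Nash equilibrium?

54

Umbra's profit: π_U = (96 - 3Q)q_U - (48q_U). Setting ∂π_U/∂q_U = 0: 48 - 6q_U - 3(q_E + q_M) = 0.
Ember's profit: π_E = (96 - 3Q)q_E - (39q_E). Setting ∂π_E/∂q_E = 0: 57 - 6q_E - 3(q_U + q_M) = 0.
Meridian's first-order condition: 55 - 6q_M - 3(q_U + q_E) = 0.
Adding the 3 first-order conditions: 160 − 12Q = 0, so Q = 40/3.
Back-substituting: q_U = (48 − 40)/3 = 8/3, q_E = (57 − 40)/3 = 17/3, q_M = (55 − 40)/3 = 5.
Price P = 96 - 3·(40/3) = 56.
Meridian's profit: (56 - 41)·5 - 21 = 54.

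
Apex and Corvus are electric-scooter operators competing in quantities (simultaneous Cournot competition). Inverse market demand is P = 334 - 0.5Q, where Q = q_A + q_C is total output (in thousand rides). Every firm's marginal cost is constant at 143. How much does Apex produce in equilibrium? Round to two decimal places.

127.33

A representative firm's profit is π_i = q_i(334 - 0.5Q) - 143q_i.
First-order condition (treating rivals' output as given): 191 - q_i - (1/2)q_j = 0.
With identical firms every q_j equals q_i, so q_j = q_i and 191 = (3/2)q_i, giving q_i = 382/3.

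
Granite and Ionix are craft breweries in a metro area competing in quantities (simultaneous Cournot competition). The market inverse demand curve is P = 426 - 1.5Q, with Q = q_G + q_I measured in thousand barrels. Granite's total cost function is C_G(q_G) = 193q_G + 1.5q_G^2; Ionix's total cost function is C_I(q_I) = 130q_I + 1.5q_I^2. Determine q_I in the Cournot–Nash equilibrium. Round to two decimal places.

Granite's profit: π_G = (426 - 1.5Q)q_G - (193q_G + (3/2)q_G²). Setting ∂π_G/∂q_G = 0: 233 - 6q_G - (3/2)(q_I) = 0.
Ionix's first-order condition: 296 - 6q_I - (3/2)(q_G) = 0.
Rearranging gives the reaction functions q_G = (233 - (3/2)q_I)/6 and q_I = (296 - (3/2)q_G)/6.
Substituting one into the other gives q_G = 424/15 and q_I = 634/15.

42.27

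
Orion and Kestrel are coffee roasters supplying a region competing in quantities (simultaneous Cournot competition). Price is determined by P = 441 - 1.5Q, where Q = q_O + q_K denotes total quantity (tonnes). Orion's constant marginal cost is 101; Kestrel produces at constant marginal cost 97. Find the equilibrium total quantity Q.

Orion's profit: π_O = (441 - 1.5Q)q_O - (101q_O). Setting ∂π_O/∂q_O = 0: 340 - 3q_O - (3/2)(q_K) = 0.
Kestrel's profit: π_K = (441 - 1.5Q)q_K - (97q_K). Setting ∂π_K/∂q_K = 0: 344 - 3q_K - (3/2)(q_O) = 0.
Best responses: q_O = (340 - (3/2)q_K)/3, q_K = (344 - (3/2)q_O)/3.
Substituting one into the other gives q_O = 224/3 and q_K = 232/3.
Total output Q = 224/3 + 232/3 = 152.

152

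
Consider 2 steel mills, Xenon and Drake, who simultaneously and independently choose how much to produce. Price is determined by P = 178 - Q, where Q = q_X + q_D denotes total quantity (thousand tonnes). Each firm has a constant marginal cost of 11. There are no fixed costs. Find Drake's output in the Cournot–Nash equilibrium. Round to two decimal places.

A representative firm's profit is π_i = q_i(178 - Q) - 11q_i.
Setting ∂π_i/∂q_i = 0 with rivals' quantities fixed: 167 - 2q_i - q_j = 0.
By symmetry each firm produces the same amount; substituting q_j = q_i yields q_i = 167/3.

55.67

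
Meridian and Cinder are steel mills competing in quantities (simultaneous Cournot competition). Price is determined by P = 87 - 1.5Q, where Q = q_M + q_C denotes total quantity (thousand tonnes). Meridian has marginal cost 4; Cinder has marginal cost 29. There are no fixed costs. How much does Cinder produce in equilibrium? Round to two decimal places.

7.33

Meridian's profit: π_M = (87 - 1.5Q)q_M - (4q_M). Setting ∂π_M/∂q_M = 0: 83 - 3q_M - (3/2)(q_C) = 0.
Cinder's profit: π_C = (87 - 1.5Q)q_C - (29q_C). Setting ∂π_C/∂q_C = 0: 58 - 3q_C - (3/2)(q_M) = 0.
So q_M = (83 - (3/2)q_C)/3 and q_C = (58 - (3/2)q_M)/3.
Substituting one into the other gives q_M = 24 and q_C = 22/3.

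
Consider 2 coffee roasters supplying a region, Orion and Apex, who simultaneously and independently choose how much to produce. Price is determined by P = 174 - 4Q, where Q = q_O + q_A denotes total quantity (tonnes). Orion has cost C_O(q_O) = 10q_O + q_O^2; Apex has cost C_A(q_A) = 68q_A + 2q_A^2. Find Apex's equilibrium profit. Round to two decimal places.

90.54

Orion's profit: π_O = (174 - 4Q)q_O - (10q_O + q_O²). Setting ∂π_O/∂q_O = 0: 164 - 10q_O - 4(q_A) = 0.
Apex's profit: π_A = (174 - 4Q)q_A - (68q_A + 2q_A²). Setting ∂π_A/∂q_A = 0: 106 - 12q_A - 4(q_O) = 0.
Rearranging gives the reaction functions q_O = (164 - 4q_A)/10 and q_A = (106 - 4q_O)/12.
Solving the pair: q_O = 193/13, q_A = 101/26.
Price P = 174 - 4·(487/26) = 1288/13.
Apex's profit: (1288/13)·(101/26) - 68·(101/26) - 2(101/26)² = 90.5414.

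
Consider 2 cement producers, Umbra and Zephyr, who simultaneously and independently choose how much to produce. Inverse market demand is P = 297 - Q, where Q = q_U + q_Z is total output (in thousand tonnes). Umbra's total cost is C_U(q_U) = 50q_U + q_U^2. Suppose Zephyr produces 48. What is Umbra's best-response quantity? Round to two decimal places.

With the rival's output fixed at 48, Umbra's profit is π_U = (297 - 48 - q_U)q_U - (50q_U + q_U²) = (249 - q_U)q_U - (50q_U + q_U²).
∂π_U/∂q_U = 199 - 4q_U = 0, so q_U = 199/4.

49.75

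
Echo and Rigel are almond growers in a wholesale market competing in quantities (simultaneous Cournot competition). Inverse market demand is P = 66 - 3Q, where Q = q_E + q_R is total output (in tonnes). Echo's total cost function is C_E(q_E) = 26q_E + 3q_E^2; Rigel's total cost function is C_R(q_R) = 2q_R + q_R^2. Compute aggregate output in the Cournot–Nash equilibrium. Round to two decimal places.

8.92

Echo's profit: π_E = (66 - 3Q)q_E - (26q_E + 3q_E²). Setting ∂π_E/∂q_E = 0: 40 - 12q_E - 3(q_R) = 0.
Rigel's profit: π_R = (66 - 3Q)q_R - (2q_R + q_R²). Setting ∂π_R/∂q_R = 0: 64 - 8q_R - 3(q_E) = 0.
Rearranging gives the reaction functions q_E = (40 - 3q_R)/12 and q_R = (64 - 3q_E)/8.
Substituting one into the other gives q_E = 128/87 and q_R = 216/29.
Total output Q = 128/87 + 216/29 = 776/87.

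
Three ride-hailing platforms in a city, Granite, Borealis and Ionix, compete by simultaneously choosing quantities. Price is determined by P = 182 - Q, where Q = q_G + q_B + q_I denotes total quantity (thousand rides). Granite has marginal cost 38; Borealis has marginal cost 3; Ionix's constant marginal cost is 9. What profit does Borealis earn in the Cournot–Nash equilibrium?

Granite's profit: π_G = (182 - Q)q_G - (38q_G). Setting ∂π_G/∂q_G = 0: 144 - 2q_G - (q_B + q_I) = 0.
Borealis's profit: π_B = (182 - Q)q_B - (3q_B). Setting ∂π_B/∂q_B = 0: 179 - 2q_B - (q_G + q_I) = 0.
Ionix's profit: π_I = (182 - Q)q_I - (9q_I). Setting ∂π_I/∂q_I = 0: 173 - 2q_I - (q_G + q_B) = 0.
Adding the 3 conditions: 496 − 2Q − 2Q = 0, i.e. Q = 124.
Back-substituting: q_G = (144 − 124) = 20, q_B = (179 − 124) = 55, q_I = (173 − 124) = 49.
Price P = 182 - 124 = 58.
Borealis's profit: (58 - 3)·55 = 3025.

3025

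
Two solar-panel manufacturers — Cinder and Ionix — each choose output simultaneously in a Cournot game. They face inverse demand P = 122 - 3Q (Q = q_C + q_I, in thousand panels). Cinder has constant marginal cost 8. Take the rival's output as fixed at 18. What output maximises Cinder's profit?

With the rival's output fixed at 18, Cinder's profit is π_C = (122 - 3·18 - 3q_C)q_C - (8q_C) = (68 - 3q_C)q_C - (8q_C).
∂π_C/∂q_C = 60 - 6q_C = 0, so q_C = 10.

10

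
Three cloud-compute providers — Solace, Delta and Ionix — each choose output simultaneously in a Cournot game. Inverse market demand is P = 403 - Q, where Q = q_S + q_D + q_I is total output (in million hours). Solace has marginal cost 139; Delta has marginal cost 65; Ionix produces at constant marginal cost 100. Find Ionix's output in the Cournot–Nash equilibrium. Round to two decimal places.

76.75

Solace's profit: π_S = (403 - Q)q_S - (139q_S). Setting ∂π_S/∂q_S = 0: 264 - 2q_S - (q_D + q_I) = 0.
Delta's first-order condition: 338 - 2q_D - (q_S + q_I) = 0.
Ionix's profit: π_I = (403 - Q)q_I - (100q_I). Setting ∂π_I/∂q_I = 0: 303 - 2q_I - (q_S + q_D) = 0.
Summing all 3 equations gives 905 − 4Q = 0, hence Q = 905/4.
Back-substituting: q_S = (264 − 905/4) = 151/4, q_D = (338 − 905/4) = 447/4, q_I = (303 − 905/4) = 307/4.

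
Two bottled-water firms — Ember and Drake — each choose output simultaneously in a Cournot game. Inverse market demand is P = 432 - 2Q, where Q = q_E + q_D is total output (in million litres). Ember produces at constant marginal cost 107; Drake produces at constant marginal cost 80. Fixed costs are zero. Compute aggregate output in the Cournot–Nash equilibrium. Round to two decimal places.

Ember's profit: π_E = (432 - 2Q)q_E - (107q_E). Setting ∂π_E/∂q_E = 0: 325 - 4q_E - 2(q_D) = 0.
Drake's profit: π_D = (432 - 2Q)q_D - (80q_D). Setting ∂π_D/∂q_D = 0: 352 - 4q_D - 2(q_E) = 0.
Rearranging gives the reaction functions q_E = (325 - 2q_D)/4 and q_D = (352 - 2q_E)/4.
Solving the pair: q_E = 149/3, q_D = 379/6.
Total output Q = 149/3 + 379/6 = 677/6.

112.83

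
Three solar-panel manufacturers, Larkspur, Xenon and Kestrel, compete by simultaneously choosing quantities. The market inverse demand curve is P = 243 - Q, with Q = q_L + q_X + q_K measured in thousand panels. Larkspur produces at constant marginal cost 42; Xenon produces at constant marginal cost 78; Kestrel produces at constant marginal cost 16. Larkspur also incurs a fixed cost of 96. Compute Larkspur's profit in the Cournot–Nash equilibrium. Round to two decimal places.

2686.56

Larkspur's profit: π_L = (243 - Q)q_L - (42q_L). Setting ∂π_L/∂q_L = 0: 201 - 2q_L - (q_X + q_K) = 0.
Xenon's first-order condition: 165 - 2q_X - (q_L + q_K) = 0.
Kestrel's profit: π_K = (243 - Q)q_K - (16q_K). Setting ∂π_K/∂q_K = 0: 227 - 2q_K - (q_L + q_X) = 0.
Summing all 3 equations gives 593 − 4Q = 0, hence Q = 593/4.
Back-substituting: q_L = (201 − 593/4) = 211/4, q_X = (165 − 593/4) = 67/4, q_K = (227 − 593/4) = 315/4.
Price P = 243 - 593/4 = 379/4.
Larkspur's profit: (379/4 - 42)·(211/4) - 96 = 2686.5625.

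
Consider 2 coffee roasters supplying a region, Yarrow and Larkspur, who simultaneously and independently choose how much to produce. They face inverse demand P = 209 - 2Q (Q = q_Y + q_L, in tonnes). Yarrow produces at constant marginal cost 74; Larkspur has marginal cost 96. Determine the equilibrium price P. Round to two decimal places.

126.33

Yarrow's profit: π_Y = (209 - 2Q)q_Y - (74q_Y). Setting ∂π_Y/∂q_Y = 0: 135 - 4q_Y - 2(q_L) = 0.
Larkspur's profit: π_L = (209 - 2Q)q_L - (96q_L). Setting ∂π_L/∂q_L = 0: 113 - 4q_L - 2(q_Y) = 0.
Rearranging gives the reaction functions q_Y = (135 - 2q_L)/4 and q_L = (113 - 2q_Y)/4.
Solving the pair: q_Y = 157/6, q_L = 91/6.
Total output Q = 124/3, so price P = 209 - 2·(124/3) = 379/3.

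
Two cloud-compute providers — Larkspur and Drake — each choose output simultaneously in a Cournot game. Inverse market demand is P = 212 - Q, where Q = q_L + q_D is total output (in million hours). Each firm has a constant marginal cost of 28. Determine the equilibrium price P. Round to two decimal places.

A representative firm's profit is π_i = q_i(212 - Q) - 28q_i.
First-order condition (treating rivals' output as given): 184 - 2q_i - q_j = 0.
By symmetry each firm produces the same amount; substituting q_j = q_i yields q_i = 184/3.
Total output Q = 368/3, so price P = 212 - 368/3 = 268/3.

89.33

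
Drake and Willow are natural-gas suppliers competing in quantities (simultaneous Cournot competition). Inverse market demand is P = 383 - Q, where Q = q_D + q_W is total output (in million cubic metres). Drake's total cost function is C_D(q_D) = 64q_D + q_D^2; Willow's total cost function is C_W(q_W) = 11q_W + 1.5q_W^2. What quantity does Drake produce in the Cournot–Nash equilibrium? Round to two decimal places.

64.37

Drake's profit: π_D = (383 - Q)q_D - (64q_D + q_D²). Setting ∂π_D/∂q_D = 0: 319 - 4q_D - (q_W) = 0.
Willow's profit: π_W = (383 - Q)q_W - (11q_W + (3/2)q_W²). Setting ∂π_W/∂q_W = 0: 372 - 5q_W - (q_D) = 0.
Best responses: q_D = (319 - q_W)/4, q_W = (372 - q_D)/5.
Substituting one into the other gives q_D = 1223/19 and q_W = 1169/19.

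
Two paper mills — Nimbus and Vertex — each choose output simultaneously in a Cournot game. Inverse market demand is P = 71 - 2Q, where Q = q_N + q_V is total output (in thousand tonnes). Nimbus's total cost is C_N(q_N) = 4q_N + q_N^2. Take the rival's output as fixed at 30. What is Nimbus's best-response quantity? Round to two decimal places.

With the rival's output fixed at 30, Nimbus's profit is π_N = (71 - 2·30 - 2q_N)q_N - (4q_N + q_N²) = (11 - 2q_N)q_N - (4q_N + q_N²).
∂π_N/∂q_N = 7 - 6q_N = 0, so q_N = 7/6.

1.17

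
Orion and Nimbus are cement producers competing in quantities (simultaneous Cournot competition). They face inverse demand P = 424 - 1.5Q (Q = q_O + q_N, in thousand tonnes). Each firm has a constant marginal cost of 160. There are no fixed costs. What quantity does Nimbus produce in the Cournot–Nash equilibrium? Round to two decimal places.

58.67

A representative firm's profit is π_i = q_i(424 - 1.5Q) - 160q_i.
Setting ∂π_i/∂q_i = 0 with rivals' quantities fixed: 264 - 3q_i - (3/2)q_j = 0.
With identical firms every q_j equals q_i, so q_j = q_i and 264 = (9/2)q_i, giving q_i = 176/3.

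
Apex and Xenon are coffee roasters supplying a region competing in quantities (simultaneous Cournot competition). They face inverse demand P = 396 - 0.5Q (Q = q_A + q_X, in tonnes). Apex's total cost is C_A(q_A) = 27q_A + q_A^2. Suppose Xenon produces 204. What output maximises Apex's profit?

89

With the rival's output fixed at 204, Apex's profit is π_A = (396 - (1/2)·204 - (1/2)q_A)q_A - (27q_A + q_A²) = (294 - (1/2)q_A)q_A - (27q_A + q_A²).
∂π_A/∂q_A = 267 - 3q_A = 0, so q_A = 89.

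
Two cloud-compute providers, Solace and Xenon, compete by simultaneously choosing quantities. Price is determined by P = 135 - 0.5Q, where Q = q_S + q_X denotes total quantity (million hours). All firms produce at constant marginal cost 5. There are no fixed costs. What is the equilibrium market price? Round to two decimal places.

A representative firm's profit is π_i = q_i(135 - 0.5Q) - 5q_i.
First-order condition (treating rivals' output as given): 130 - q_i - (1/2)q_j = 0.
With identical firms every q_j equals q_i, so q_j = q_i and 130 = (3/2)q_i, giving q_i = 260/3.
Total output Q = 520/3, so price P = 135 - (1/2)·(520/3) = 145/3.

48.33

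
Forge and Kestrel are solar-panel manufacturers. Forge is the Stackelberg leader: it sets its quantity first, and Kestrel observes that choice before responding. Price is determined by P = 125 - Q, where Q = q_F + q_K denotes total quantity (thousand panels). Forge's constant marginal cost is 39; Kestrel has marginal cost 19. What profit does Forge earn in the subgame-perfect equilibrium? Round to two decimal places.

544.50

Solve by backward induction. Given q_F, the follower Kestrel maximises π_K = (125 - q_F - q_K)q_K - 19q_K.
Follower FOC: 106 - q_F - 2q_K = 0, so q_K(q_F) = (106 - q_F)/2.
Forge substitutes q_K(q_F) into its own profit: π_F = q_F(125 - q_F - (106 - q_F)/2) - 39q_F = (72 - (1/2)q_F)q_F - 39q_F.
The leader's first-order condition 33 - q_F = 0 yields q_F = 33.
Then q_K = (106 - 33)/2 = 73/2.
Price P = 125 - 139/2 = 111/2.
Forge's profit: (111/2 - 39)·33 = 1089/2.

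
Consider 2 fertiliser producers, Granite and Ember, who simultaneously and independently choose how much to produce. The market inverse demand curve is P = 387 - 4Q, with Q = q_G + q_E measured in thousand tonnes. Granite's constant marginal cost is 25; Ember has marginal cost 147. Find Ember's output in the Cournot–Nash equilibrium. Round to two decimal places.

9.83

Granite's profit: π_G = (387 - 4Q)q_G - (25q_G). Setting ∂π_G/∂q_G = 0: 362 - 8q_G - 4(q_E) = 0.
Ember's first-order condition: 240 - 8q_E - 4(q_G) = 0.
Best responses: q_G = (362 - 4q_E)/8, q_E = (240 - 4q_G)/8.
Substituting one into the other gives q_G = 121/3 and q_E = 59/6.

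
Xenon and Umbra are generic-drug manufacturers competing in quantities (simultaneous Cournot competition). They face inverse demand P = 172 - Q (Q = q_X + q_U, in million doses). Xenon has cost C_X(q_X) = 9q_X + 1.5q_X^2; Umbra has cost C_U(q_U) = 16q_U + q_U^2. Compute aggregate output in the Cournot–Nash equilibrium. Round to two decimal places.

Xenon's profit: π_X = (172 - Q)q_X - (9q_X + (3/2)q_X²). Setting ∂π_X/∂q_X = 0: 163 - 5q_X - (q_U) = 0.
Umbra's first-order condition: 156 - 4q_U - (q_X) = 0.
Rearranging gives the reaction functions q_X = (163 - q_U)/5 and q_U = (156 - q_X)/4.
Solving the pair: q_X = 496/19, q_U = 617/19.
Total output Q = 496/19 + 617/19 = 1113/19.

58.58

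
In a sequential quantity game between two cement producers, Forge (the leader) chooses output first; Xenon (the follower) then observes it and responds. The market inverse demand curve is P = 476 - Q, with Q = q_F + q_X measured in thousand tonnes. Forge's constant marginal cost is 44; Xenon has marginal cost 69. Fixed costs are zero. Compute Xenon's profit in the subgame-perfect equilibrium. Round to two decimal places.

7965.56

The follower Xenon best-responds to any q_F: π_X = (476 - Q)q_X - 69q_X.
Setting the follower's marginal profit to zero, 407 - q_F - 2q_X = 0, i.e. q_X = (407 - q_F)/2.
Forge substitutes q_X(q_F) into its own profit: π_F = q_F(476 - q_F - (407 - q_F)/2) - 44q_F = (545/2 - (1/2)q_F)q_F - 44q_F.
Maximising: ∂π_F/∂q_F = 457/2 - q_F = 0, giving q_F = 457/2.
Then q_X = (407 - 457/2)/2 = 357/4.
Price P = 476 - 1271/4 = 633/4.
Xenon's profit: (633/4 - 69)·(357/4) = 7965.5625.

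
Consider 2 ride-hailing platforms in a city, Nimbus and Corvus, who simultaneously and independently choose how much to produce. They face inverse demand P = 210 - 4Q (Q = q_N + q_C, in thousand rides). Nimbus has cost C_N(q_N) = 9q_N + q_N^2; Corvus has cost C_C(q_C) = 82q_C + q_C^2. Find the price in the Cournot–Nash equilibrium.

116

Nimbus's profit: π_N = (210 - 4Q)q_N - (9q_N + q_N²). Setting ∂π_N/∂q_N = 0: 201 - 10q_N - 4(q_C) = 0.
Corvus's profit: π_C = (210 - 4Q)q_C - (82q_C + q_C²). Setting ∂π_C/∂q_C = 0: 128 - 10q_C - 4(q_N) = 0.
Best responses: q_N = (201 - 4q_C)/10, q_C = (128 - 4q_N)/10.
Substituting one into the other gives q_N = 107/6 and q_C = 17/3.
Total output Q = 47/2, so price P = 210 - 4·(47/2) = 116.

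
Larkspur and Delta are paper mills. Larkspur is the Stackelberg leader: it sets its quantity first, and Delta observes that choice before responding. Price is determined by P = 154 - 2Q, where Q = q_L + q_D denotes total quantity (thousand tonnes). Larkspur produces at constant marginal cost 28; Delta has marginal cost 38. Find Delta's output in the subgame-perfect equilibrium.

12

Solve by backward induction. Given q_L, the follower Delta maximises π_D = (154 - 2q_L - 2q_D)q_D - 38q_D.
∂π_D/∂q_D = 116 - 2q_L - 4q_D = 0 gives the reaction function q_D = (116 - 2q_L)/4.
The leader anticipates this reaction. Substituting into P = 154 - 2Q gives P = 96 - q_L, so π_L = (96 - q_L)q_L - 28q_L.
Leader FOC: 68 - 2q_L = 0, so q_L = 34.
Then q_D = (116 - 2·34)/4 = 12.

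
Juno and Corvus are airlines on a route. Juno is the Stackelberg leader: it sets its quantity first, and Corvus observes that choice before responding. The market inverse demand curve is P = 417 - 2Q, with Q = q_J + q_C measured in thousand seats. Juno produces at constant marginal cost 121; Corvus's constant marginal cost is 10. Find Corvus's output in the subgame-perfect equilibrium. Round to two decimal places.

78.63

Solve by backward induction. Given q_J, the follower Corvus maximises π_C = (417 - 2q_J - 2q_C)q_C - 10q_C.
∂π_C/∂q_C = 407 - 2q_J - 4q_C = 0 gives the reaction function q_C = (407 - 2q_J)/4.
The leader anticipates this reaction. Substituting into P = 417 - 2Q gives P = 427/2 - q_J, so π_J = (427/2 - q_J)q_J - 121q_J.
The leader's first-order condition 185/2 - 2q_J = 0 yields q_J = 185/4.
Then q_C = (407 - 2·(185/4))/4 = 629/8.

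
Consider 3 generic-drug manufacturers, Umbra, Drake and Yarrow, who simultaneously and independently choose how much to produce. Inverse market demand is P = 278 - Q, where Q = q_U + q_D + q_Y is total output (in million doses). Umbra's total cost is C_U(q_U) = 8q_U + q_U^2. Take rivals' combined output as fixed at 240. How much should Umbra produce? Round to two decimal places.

With rivals' combined output fixed at 240, Umbra's profit is π_U = (278 - 240 - q_U)q_U - (8q_U + q_U²) = (38 - q_U)q_U - (8q_U + q_U²).
∂π_U/∂q_U = 30 - 4q_U = 0, so q_U = 15/2.

7.50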